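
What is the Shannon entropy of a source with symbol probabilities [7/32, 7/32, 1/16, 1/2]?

H(X) = -Σ p(x) log₂ p(x)
  -7/32 × log₂(7/32) = 0.4796
  -7/32 × log₂(7/32) = 0.4796
  -1/16 × log₂(1/16) = 0.2500
  -1/2 × log₂(1/2) = 0.5000
H(X) = 1.7093 bits


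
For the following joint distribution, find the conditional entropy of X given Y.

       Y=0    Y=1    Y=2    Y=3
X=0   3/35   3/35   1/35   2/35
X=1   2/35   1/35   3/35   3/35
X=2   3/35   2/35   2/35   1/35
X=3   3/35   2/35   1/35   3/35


H(X|Y) = Σ_y p(y) H(X|Y=y)
  p(Y=0) = 11/35, H(X|Y=0) = 1.9808
  p(Y=1) = 8/35, H(X|Y=1) = 1.9056
  p(Y=2) = 1/5, H(X|Y=2) = 1.8424
  p(Y=3) = 9/35, H(X|Y=3) = 1.8911
H(X|Y) = 0.3143×1.9808 + 0.2286×1.9056 + 0.2000×1.8424 + 0.2571×1.8911 = 1.9129 bits


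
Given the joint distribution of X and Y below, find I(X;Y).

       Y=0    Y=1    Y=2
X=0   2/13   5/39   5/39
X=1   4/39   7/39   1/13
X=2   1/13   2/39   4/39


H(X) = 1.5461, H(Y) = 1.5821, H(X,Y) = 3.0831
I(X;Y) = H(X) + H(Y) - H(X,Y) = 0.0451 bits


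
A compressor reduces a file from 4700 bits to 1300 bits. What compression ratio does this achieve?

Compression ratio = Original / Compressed
= 4700 / 1300 = 3.62:1


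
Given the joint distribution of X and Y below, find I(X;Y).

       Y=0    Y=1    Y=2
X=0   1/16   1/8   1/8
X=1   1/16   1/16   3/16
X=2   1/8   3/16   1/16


H(X) = 1.5794, H(Y) = 1.5613, H(X,Y) = 3.0306
I(X;Y) = H(X) + H(Y) - H(X,Y) = 0.1101 bits


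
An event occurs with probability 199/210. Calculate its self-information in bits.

Information content I(x) = -log₂(p(x))
I = -log₂(199/210) = -log₂(0.9476)
I = 0.0776 bits


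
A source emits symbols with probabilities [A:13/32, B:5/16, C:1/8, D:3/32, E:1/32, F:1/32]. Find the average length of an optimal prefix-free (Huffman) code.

Huffman tree construction:
Combine smallest probabilities repeatedly
Resulting codes:
  A: 0 (length 1)
  B: 11 (length 2)
  C: 100 (length 3)
  D: 1011 (length 4)
  E: 10100 (length 5)
  F: 10101 (length 5)
Average length = Σ p(s) × length(s) = 2.0938 bits


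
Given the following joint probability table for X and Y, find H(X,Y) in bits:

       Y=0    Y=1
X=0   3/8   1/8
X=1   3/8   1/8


H(X,Y) = -Σ p(x,y) log₂ p(x,y)
  p(0,0)=3/8: -0.3750 × log₂(0.3750) = 0.5306
  p(0,1)=1/8: -0.1250 × log₂(0.1250) = 0.3750
  p(1,0)=3/8: -0.3750 × log₂(0.3750) = 0.5306
  p(1,1)=1/8: -0.1250 × log₂(0.1250) = 0.3750
H(X,Y) = 1.8113 bits


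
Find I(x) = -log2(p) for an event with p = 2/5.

Information content I(x) = -log₂(p(x))
I = -log₂(2/5) = -log₂(0.4000)
I = 1.3219 bits


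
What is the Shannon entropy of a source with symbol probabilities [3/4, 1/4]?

H(X) = -Σ p(x) log₂ p(x)
  -3/4 × log₂(3/4) = 0.3113
  -1/4 × log₂(1/4) = 0.5000
H(X) = 0.8113 bits


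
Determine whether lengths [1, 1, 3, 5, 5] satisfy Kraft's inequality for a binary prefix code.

Kraft inequality: Σ 2^(-l_i) ≤ 1 for prefix-free code
Calculating: 2^(-1) + 2^(-1) + 2^(-3) + 2^(-5) + 2^(-5)
= 0.5 + 0.5 + 0.125 + 0.03125 + 0.03125
= 1.1875
Since 1.1875 > 1, prefix-free code does not exist


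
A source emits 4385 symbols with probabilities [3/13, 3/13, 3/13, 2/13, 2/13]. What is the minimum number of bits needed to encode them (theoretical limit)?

Entropy H = 2.2955 bits/symbol
Minimum bits = H × n = 2.2955 × 4385
= 10065.62 bits


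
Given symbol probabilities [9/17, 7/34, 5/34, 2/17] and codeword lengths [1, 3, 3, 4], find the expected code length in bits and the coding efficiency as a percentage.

Average length L = Σ p_i × l_i = 2.0588 bits
Entropy H = 1.7251 bits
Efficiency η = H/L × 100% = 83.79%


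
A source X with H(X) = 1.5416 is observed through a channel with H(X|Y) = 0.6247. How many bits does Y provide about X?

I(X;Y) = H(X) - H(X|Y)
I(X;Y) = 1.5416 - 0.6247 = 0.9169 bits


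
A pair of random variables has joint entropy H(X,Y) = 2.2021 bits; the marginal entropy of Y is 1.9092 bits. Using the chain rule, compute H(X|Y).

Chain rule: H(X,Y) = H(X|Y) + H(Y)
H(X|Y) = H(X,Y) - H(Y) = 2.2021 - 1.9092 = 0.2929 bits


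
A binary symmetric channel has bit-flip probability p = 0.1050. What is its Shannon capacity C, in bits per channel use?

For BSC with error probability p:
C = 1 - H(p) where H(p) is binary entropy
H(0.1050) = -0.1050 × log₂(0.1050) - 0.8950 × log₂(0.8950)
H(p) = 0.4846
C = 1 - 0.4846 = 0.5154 bits/use


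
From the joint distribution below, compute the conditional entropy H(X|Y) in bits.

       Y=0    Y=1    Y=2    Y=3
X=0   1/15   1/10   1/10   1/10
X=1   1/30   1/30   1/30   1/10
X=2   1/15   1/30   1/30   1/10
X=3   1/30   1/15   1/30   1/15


H(X|Y) = Σ_y p(y) H(X|Y=y)
  p(Y=0) = 1/5, H(X|Y=0) = 1.9183
  p(Y=1) = 7/30, H(X|Y=1) = 1.8424
  p(Y=2) = 1/5, H(X|Y=2) = 1.7925
  p(Y=3) = 11/30, H(X|Y=3) = 1.9808
H(X|Y) = 0.2000×1.9183 + 0.2333×1.8424 + 0.2000×1.7925 + 0.3667×1.9808 = 1.8983 bits


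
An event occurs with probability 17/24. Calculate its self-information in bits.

Information content I(x) = -log₂(p(x))
I = -log₂(17/24) = -log₂(0.7083)
I = 0.4975 bits


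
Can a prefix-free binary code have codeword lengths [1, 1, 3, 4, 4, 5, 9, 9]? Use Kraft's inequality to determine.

Kraft inequality: Σ 2^(-l_i) ≤ 1 for prefix-free code
Calculating: 2^(-1) + 2^(-1) + 2^(-3) + 2^(-4) + 2^(-4) + 2^(-5) + 2^(-9) + 2^(-9)
= 0.5 + 0.5 + 0.125 + 0.0625 + 0.0625 + 0.03125 + 0.001953125 + 0.001953125
= 1.2852
Since 1.2852 > 1, prefix-free code does not exist


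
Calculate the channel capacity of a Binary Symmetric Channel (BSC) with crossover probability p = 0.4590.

For BSC with error probability p:
C = 1 - H(p) where H(p) is binary entropy
H(0.4590) = -0.4590 × log₂(0.4590) - 0.5410 × log₂(0.5410)
H(p) = 0.9951
C = 1 - 0.9951 = 0.0049 bits/use


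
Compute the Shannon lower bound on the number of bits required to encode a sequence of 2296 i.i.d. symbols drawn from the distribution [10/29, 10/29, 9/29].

Entropy H = 1.5832 bits/symbol
Minimum bits = H × n = 1.5832 × 2296
= 3635.09 bits


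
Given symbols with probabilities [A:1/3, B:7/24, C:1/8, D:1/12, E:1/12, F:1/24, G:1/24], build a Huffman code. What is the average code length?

Huffman tree construction:
Combine smallest probabilities repeatedly
Resulting codes:
  A: 11 (length 2)
  B: 10 (length 2)
  C: 011 (length 3)
  D: 000 (length 3)
  E: 001 (length 3)
  F: 0100 (length 4)
  G: 0101 (length 4)
Average length = Σ p(s) × length(s) = 2.4583 bits


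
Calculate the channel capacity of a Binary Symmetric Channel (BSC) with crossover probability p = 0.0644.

For BSC with error probability p:
C = 1 - H(p) where H(p) is binary entropy
H(0.0644) = -0.0644 × log₂(0.0644) - 0.9356 × log₂(0.9356)
H(p) = 0.3447
C = 1 - 0.3447 = 0.6553 bits/use


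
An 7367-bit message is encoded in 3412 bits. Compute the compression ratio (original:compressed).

Compression ratio = Original / Compressed
= 7367 / 3412 = 2.16:1


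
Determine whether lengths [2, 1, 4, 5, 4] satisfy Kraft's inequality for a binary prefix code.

Kraft inequality: Σ 2^(-l_i) ≤ 1 for prefix-free code
Calculating: 2^(-2) + 2^(-1) + 2^(-4) + 2^(-5) + 2^(-4)
= 0.25 + 0.5 + 0.0625 + 0.03125 + 0.0625
= 0.9062
Since 0.9062 ≤ 1, prefix-free code exists


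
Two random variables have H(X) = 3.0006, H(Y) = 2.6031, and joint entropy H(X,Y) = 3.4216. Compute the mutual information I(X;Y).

I(X;Y) = H(X) + H(Y) - H(X,Y)
I(X;Y) = 3.0006 + 2.6031 - 3.4216 = 2.1821 bits


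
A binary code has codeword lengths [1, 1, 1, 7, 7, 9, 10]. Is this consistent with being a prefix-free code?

Kraft inequality: Σ 2^(-l_i) ≤ 1 for prefix-free code
Calculating: 2^(-1) + 2^(-1) + 2^(-1) + 2^(-7) + 2^(-7) + 2^(-9) + 2^(-10)
= 0.5 + 0.5 + 0.5 + 0.0078125 + 0.0078125 + 0.001953125 + 0.0009765625
= 1.5186
Since 1.5186 > 1, prefix-free code does not exist


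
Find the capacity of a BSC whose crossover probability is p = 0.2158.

For BSC with error probability p:
C = 1 - H(p) where H(p) is binary entropy
H(0.2158) = -0.2158 × log₂(0.2158) - 0.7842 × log₂(0.7842)
H(p) = 0.7524
C = 1 - 0.7524 = 0.2476 bits/use


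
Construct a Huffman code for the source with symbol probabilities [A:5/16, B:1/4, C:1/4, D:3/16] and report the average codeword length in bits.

Huffman tree construction:
Combine smallest probabilities repeatedly
Resulting codes:
  A: 11 (length 2)
  B: 01 (length 2)
  C: 10 (length 2)
  D: 00 (length 2)
Average length = Σ p(s) × length(s) = 2.0000 bits


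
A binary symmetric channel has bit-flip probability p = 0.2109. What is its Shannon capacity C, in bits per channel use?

For BSC with error probability p:
C = 1 - H(p) where H(p) is binary entropy
H(0.2109) = -0.2109 × log₂(0.2109) - 0.7891 × log₂(0.7891)
H(p) = 0.7432
C = 1 - 0.7432 = 0.2568 bits/use


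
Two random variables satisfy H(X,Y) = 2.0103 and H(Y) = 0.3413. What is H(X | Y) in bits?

Chain rule: H(X,Y) = H(X|Y) + H(Y)
H(X|Y) = H(X,Y) - H(Y) = 2.0103 - 0.3413 = 1.669 bits


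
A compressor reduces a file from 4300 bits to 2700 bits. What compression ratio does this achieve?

Compression ratio = Original / Compressed
= 4300 / 2700 = 1.59:1


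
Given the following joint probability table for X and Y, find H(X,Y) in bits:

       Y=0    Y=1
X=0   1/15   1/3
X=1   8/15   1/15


H(X,Y) = -Σ p(x,y) log₂ p(x,y)
  p(0,0)=1/15: -0.0667 × log₂(0.0667) = 0.2605
  p(0,1)=1/3: -0.3333 × log₂(0.3333) = 0.5283
  p(1,0)=8/15: -0.5333 × log₂(0.5333) = 0.4837
  p(1,1)=1/15: -0.0667 × log₂(0.0667) = 0.2605
H(X,Y) = 1.5329 bits


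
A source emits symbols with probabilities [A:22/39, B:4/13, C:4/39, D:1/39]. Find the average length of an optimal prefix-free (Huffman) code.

Huffman tree construction:
Combine smallest probabilities repeatedly
Resulting codes:
  A: 1 (length 1)
  B: 01 (length 2)
  C: 001 (length 3)
  D: 000 (length 3)
Average length = Σ p(s) × length(s) = 1.5641 bits


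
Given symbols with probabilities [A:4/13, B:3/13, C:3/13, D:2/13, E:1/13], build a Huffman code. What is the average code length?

Huffman tree construction:
Combine smallest probabilities repeatedly
Resulting codes:
  A: 11 (length 2)
  B: 00 (length 2)
  C: 01 (length 2)
  D: 101 (length 3)
  E: 100 (length 3)
Average length = Σ p(s) × length(s) = 2.2308 bits


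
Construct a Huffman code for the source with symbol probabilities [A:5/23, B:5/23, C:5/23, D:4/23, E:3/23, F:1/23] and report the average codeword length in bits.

Huffman tree construction:
Combine smallest probabilities repeatedly
Resulting codes:
  A: 00 (length 2)
  B: 01 (length 2)
  C: 10 (length 2)
  D: 110 (length 3)
  E: 1111 (length 4)
  F: 1110 (length 4)
Average length = Σ p(s) × length(s) = 2.5217 bits


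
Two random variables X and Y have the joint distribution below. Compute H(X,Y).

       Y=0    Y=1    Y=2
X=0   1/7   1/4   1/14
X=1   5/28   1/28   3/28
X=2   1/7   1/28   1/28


H(X,Y) = -Σ p(x,y) log₂ p(x,y)
  p(0,0)=1/7: -0.1429 × log₂(0.1429) = 0.4011
  p(0,1)=1/4: -0.2500 × log₂(0.2500) = 0.5000
  p(0,2)=1/14: -0.0714 × log₂(0.0714) = 0.2720
  p(1,0)=5/28: -0.1786 × log₂(0.1786) = 0.4438
  p(1,1)=1/28: -0.0357 × log₂(0.0357) = 0.1717
  p(1,2)=3/28: -0.1071 × log₂(0.1071) = 0.3453
  p(2,0)=1/7: -0.1429 × log₂(0.1429) = 0.4011
  p(2,1)=1/28: -0.0357 × log₂(0.0357) = 0.1717
  p(2,2)=1/28: -0.0357 × log₂(0.0357) = 0.1717
H(X,Y) = 2.8782 bits


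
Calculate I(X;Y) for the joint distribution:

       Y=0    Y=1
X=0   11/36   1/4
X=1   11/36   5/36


H(X) = 0.9911, H(Y) = 0.9641, H(X,Y) = 1.9409
I(X;Y) = H(X) + H(Y) - H(X,Y) = 0.0143 bits


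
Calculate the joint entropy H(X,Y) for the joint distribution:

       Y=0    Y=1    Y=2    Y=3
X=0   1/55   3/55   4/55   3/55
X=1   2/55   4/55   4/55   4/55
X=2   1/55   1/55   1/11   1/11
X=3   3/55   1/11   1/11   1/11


H(X,Y) = -Σ p(x,y) log₂ p(x,y)
  p(0,0)=1/55: -0.0182 × log₂(0.0182) = 0.1051
  p(0,1)=3/55: -0.0545 × log₂(0.0545) = 0.2289
  p(0,2)=4/55: -0.0727 × log₂(0.0727) = 0.2750
  p(0,3)=3/55: -0.0545 × log₂(0.0545) = 0.2289
  p(1,0)=2/55: -0.0364 × log₂(0.0364) = 0.1739
  p(1,1)=4/55: -0.0727 × log₂(0.0727) = 0.2750
  p(1,2)=4/55: -0.0727 × log₂(0.0727) = 0.2750
  p(1,3)=4/55: -0.0727 × log₂(0.0727) = 0.2750
  p(2,0)=1/55: -0.0182 × log₂(0.0182) = 0.1051
  p(2,1)=1/55: -0.0182 × log₂(0.0182) = 0.1051
  p(2,2)=1/11: -0.0909 × log₂(0.0909) = 0.3145
  p(2,3)=1/11: -0.0909 × log₂(0.0909) = 0.3145
  p(3,0)=3/55: -0.0545 × log₂(0.0545) = 0.2289
  p(3,1)=1/11: -0.0909 × log₂(0.0909) = 0.3145
  p(3,2)=1/11: -0.0909 × log₂(0.0909) = 0.3145
  p(3,3)=1/11: -0.0909 × log₂(0.0909) = 0.3145
H(X,Y) = 3.8484 bits


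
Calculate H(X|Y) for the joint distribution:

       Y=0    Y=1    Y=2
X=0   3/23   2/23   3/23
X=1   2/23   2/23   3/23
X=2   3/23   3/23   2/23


H(X|Y) = Σ_y p(y) H(X|Y=y)
  p(Y=0) = 8/23, H(X|Y=0) = 1.5613
  p(Y=1) = 7/23, H(X|Y=1) = 1.5567
  p(Y=2) = 8/23, H(X|Y=2) = 1.5613
H(X|Y) = 0.3478×1.5613 + 0.3043×1.5567 + 0.3478×1.5613 = 1.5599 bits


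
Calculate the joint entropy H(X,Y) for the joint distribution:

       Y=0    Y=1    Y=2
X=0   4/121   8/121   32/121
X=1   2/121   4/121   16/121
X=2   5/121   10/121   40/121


H(X,Y) = -Σ p(x,y) log₂ p(x,y)
  p(0,0)=4/121: -0.0331 × log₂(0.0331) = 0.1626
  p(0,1)=8/121: -0.0661 × log₂(0.0661) = 0.2591
  p(0,2)=32/121: -0.2645 × log₂(0.2645) = 0.5075
  p(1,0)=2/121: -0.0165 × log₂(0.0165) = 0.0978
  p(1,1)=4/121: -0.0331 × log₂(0.0331) = 0.1626
  p(1,2)=16/121: -0.1322 × log₂(0.1322) = 0.3860
  p(2,0)=5/121: -0.0413 × log₂(0.0413) = 0.1900
  p(2,1)=10/121: -0.0826 × log₂(0.0826) = 0.2973
  p(2,2)=40/121: -0.3306 × log₂(0.3306) = 0.5279
H(X,Y) = 2.5907 bits


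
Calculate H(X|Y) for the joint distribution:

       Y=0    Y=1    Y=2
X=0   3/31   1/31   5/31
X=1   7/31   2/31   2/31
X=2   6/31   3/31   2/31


H(X|Y) = Σ_y p(y) H(X|Y=y)
  p(Y=0) = 16/31, H(X|Y=0) = 1.5052
  p(Y=1) = 6/31, H(X|Y=1) = 1.4591
  p(Y=2) = 9/31, H(X|Y=2) = 1.4355
H(X|Y) = 0.5161×1.5052 + 0.1935×1.4591 + 0.2903×1.4355 = 1.4761 bits


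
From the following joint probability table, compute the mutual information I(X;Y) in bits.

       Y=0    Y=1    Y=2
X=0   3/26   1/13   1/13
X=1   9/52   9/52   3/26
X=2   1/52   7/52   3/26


H(X) = 1.5342, H(Y) = 1.5766, H(X,Y) = 3.0228
I(X;Y) = H(X) + H(Y) - H(X,Y) = 0.0881 bits


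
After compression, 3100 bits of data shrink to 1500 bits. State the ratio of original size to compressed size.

Compression ratio = Original / Compressed
= 3100 / 1500 = 2.07:1


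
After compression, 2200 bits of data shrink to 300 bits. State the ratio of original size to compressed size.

Compression ratio = Original / Compressed
= 2200 / 300 = 7.33:1


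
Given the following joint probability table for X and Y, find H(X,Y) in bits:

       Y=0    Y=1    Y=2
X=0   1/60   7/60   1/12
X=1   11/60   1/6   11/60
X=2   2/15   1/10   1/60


H(X,Y) = -Σ p(x,y) log₂ p(x,y)
  p(0,0)=1/60: -0.0167 × log₂(0.0167) = 0.0984
  p(0,1)=7/60: -0.1167 × log₂(0.1167) = 0.3616
  p(0,2)=1/12: -0.0833 × log₂(0.0833) = 0.2987
  p(1,0)=11/60: -0.1833 × log₂(0.1833) = 0.4487
  p(1,1)=1/6: -0.1667 × log₂(0.1667) = 0.4308
  p(1,2)=11/60: -0.1833 × log₂(0.1833) = 0.4487
  p(2,0)=2/15: -0.1333 × log₂(0.1333) = 0.3876
  p(2,1)=1/10: -0.1000 × log₂(0.1000) = 0.3322
  p(2,2)=1/60: -0.0167 × log₂(0.0167) = 0.0984
H(X,Y) = 2.9053 bits


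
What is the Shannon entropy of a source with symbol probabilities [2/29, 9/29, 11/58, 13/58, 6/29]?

H(X) = -Σ p(x) log₂ p(x)
  -2/29 × log₂(2/29) = 0.2661
  -9/29 × log₂(9/29) = 0.5239
  -11/58 × log₂(11/58) = 0.4549
  -13/58 × log₂(13/58) = 0.4836
  -6/29 × log₂(6/29) = 0.4703
H(X) = 2.1987 bits


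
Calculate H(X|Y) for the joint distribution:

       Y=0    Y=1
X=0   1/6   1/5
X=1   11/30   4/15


H(X|Y) = Σ_y p(y) H(X|Y=y)
  p(Y=0) = 8/15, H(X|Y=0) = 0.8960
  p(Y=1) = 7/15, H(X|Y=1) = 0.9852
H(X|Y) = 0.5333×0.8960 + 0.4667×0.9852 = 0.9377 bits


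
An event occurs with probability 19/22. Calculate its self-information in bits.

Information content I(x) = -log₂(p(x))
I = -log₂(19/22) = -log₂(0.8636)
I = 0.2115 bits


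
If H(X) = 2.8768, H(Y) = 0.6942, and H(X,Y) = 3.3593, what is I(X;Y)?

I(X;Y) = H(X) + H(Y) - H(X,Y)
I(X;Y) = 2.8768 + 0.6942 - 3.3593 = 0.2117 bits


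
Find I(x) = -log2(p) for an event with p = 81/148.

Information content I(x) = -log₂(p(x))
I = -log₂(81/148) = -log₂(0.5473)
I = 0.8696 bits


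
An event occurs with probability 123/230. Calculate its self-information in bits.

Information content I(x) = -log₂(p(x))
I = -log₂(123/230) = -log₂(0.5348)
I = 0.9030 bits


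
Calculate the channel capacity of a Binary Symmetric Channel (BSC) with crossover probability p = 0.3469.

For BSC with error probability p:
C = 1 - H(p) where H(p) is binary entropy
H(0.3469) = -0.3469 × log₂(0.3469) - 0.6531 × log₂(0.6531)
H(p) = 0.9313
C = 1 - 0.9313 = 0.0687 bits/use


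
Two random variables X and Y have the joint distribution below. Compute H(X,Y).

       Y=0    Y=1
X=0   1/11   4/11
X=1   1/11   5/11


H(X,Y) = -Σ p(x,y) log₂ p(x,y)
  p(0,0)=1/11: -0.0909 × log₂(0.0909) = 0.3145
  p(0,1)=4/11: -0.3636 × log₂(0.3636) = 0.5307
  p(1,0)=1/11: -0.0909 × log₂(0.0909) = 0.3145
  p(1,1)=5/11: -0.4545 × log₂(0.4545) = 0.5170
H(X,Y) = 1.6767 bits


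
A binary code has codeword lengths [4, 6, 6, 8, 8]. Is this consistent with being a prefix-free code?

Kraft inequality: Σ 2^(-l_i) ≤ 1 for prefix-free code
Calculating: 2^(-4) + 2^(-6) + 2^(-6) + 2^(-8) + 2^(-8)
= 0.0625 + 0.015625 + 0.015625 + 0.00390625 + 0.00390625
= 0.1016
Since 0.1016 ≤ 1, prefix-free code exists


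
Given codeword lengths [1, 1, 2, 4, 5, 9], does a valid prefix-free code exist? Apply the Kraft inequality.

Kraft inequality: Σ 2^(-l_i) ≤ 1 for prefix-free code
Calculating: 2^(-1) + 2^(-1) + 2^(-2) + 2^(-4) + 2^(-5) + 2^(-9)
= 0.5 + 0.5 + 0.25 + 0.0625 + 0.03125 + 0.001953125
= 1.3457
Since 1.3457 > 1, prefix-free code does not exist


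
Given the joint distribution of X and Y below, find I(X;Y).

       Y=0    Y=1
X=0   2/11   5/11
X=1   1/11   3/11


H(X) = 0.9457, H(Y) = 0.8454, H(X,Y) = 1.7899
I(X;Y) = H(X) + H(Y) - H(X,Y) = 0.0011 bits


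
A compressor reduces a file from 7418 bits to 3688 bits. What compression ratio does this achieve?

Compression ratio = Original / Compressed
= 7418 / 3688 = 2.01:1


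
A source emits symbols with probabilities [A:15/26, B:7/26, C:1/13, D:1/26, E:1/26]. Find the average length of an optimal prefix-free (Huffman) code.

Huffman tree construction:
Combine smallest probabilities repeatedly
Resulting codes:
  A: 1 (length 1)
  B: 01 (length 2)
  C: 000 (length 3)
  D: 0010 (length 4)
  E: 0011 (length 4)
Average length = Σ p(s) × length(s) = 1.6538 bits


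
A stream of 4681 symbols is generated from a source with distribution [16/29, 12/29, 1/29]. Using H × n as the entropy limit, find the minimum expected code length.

Entropy H = 1.1677 bits/symbol
Minimum bits = H × n = 1.1677 × 4681
= 5465.78 bits


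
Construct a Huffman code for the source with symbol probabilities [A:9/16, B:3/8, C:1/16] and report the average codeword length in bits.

Huffman tree construction:
Combine smallest probabilities repeatedly
Resulting codes:
  A: 1 (length 1)
  B: 01 (length 2)
  C: 00 (length 2)
Average length = Σ p(s) × length(s) = 1.4375 bits


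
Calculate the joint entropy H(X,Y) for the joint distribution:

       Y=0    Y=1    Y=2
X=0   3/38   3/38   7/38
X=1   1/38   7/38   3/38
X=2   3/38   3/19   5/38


H(X,Y) = -Σ p(x,y) log₂ p(x,y)
  p(0,0)=3/38: -0.0789 × log₂(0.0789) = 0.2892
  p(0,1)=3/38: -0.0789 × log₂(0.0789) = 0.2892
  p(0,2)=7/38: -0.1842 × log₂(0.1842) = 0.4496
  p(1,0)=1/38: -0.0263 × log₂(0.0263) = 0.1381
  p(1,1)=7/38: -0.1842 × log₂(0.1842) = 0.4496
  p(1,2)=3/38: -0.0789 × log₂(0.0789) = 0.2892
  p(2,0)=3/38: -0.0789 × log₂(0.0789) = 0.2892
  p(2,1)=3/19: -0.1579 × log₂(0.1579) = 0.4205
  p(2,2)=5/38: -0.1316 × log₂(0.1316) = 0.3850
H(X,Y) = 2.9995 bits


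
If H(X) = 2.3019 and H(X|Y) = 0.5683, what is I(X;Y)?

I(X;Y) = H(X) - H(X|Y)
I(X;Y) = 2.3019 - 0.5683 = 1.7336 bits


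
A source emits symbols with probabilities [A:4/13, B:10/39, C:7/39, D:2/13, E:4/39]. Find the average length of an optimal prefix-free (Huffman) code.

Huffman tree construction:
Combine smallest probabilities repeatedly
Resulting codes:
  A: 11 (length 2)
  B: 01 (length 2)
  C: 00 (length 2)
  D: 101 (length 3)
  E: 100 (length 3)
Average length = Σ p(s) × length(s) = 2.2564 bits


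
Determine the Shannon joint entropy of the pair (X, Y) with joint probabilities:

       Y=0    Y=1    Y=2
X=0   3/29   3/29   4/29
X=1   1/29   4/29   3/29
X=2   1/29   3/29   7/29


H(X,Y) = -Σ p(x,y) log₂ p(x,y)
  p(0,0)=3/29: -0.1034 × log₂(0.1034) = 0.3386
  p(0,1)=3/29: -0.1034 × log₂(0.1034) = 0.3386
  p(0,2)=4/29: -0.1379 × log₂(0.1379) = 0.3942
  p(1,0)=1/29: -0.0345 × log₂(0.0345) = 0.1675
  p(1,1)=4/29: -0.1379 × log₂(0.1379) = 0.3942
  p(1,2)=3/29: -0.1034 × log₂(0.1034) = 0.3386
  p(2,0)=1/29: -0.0345 × log₂(0.0345) = 0.1675
  p(2,1)=3/29: -0.1034 × log₂(0.1034) = 0.3386
  p(2,2)=7/29: -0.2414 × log₂(0.2414) = 0.4950
H(X,Y) = 2.9728 bits


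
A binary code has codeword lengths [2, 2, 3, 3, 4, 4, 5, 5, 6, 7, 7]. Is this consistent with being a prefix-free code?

Kraft inequality: Σ 2^(-l_i) ≤ 1 for prefix-free code
Calculating: 2^(-2) + 2^(-2) + 2^(-3) + 2^(-3) + 2^(-4) + 2^(-4) + 2^(-5) + 2^(-5) + 2^(-6) + 2^(-7) + 2^(-7)
= 0.25 + 0.25 + 0.125 + 0.125 + 0.0625 + 0.0625 + 0.03125 + 0.03125 + 0.015625 + 0.0078125 + 0.0078125
= 0.9688
Since 0.9688 ≤ 1, prefix-free code exists


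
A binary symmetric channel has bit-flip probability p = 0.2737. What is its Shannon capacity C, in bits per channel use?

For BSC with error probability p:
C = 1 - H(p) where H(p) is binary entropy
H(0.2737) = -0.2737 × log₂(0.2737) - 0.7263 × log₂(0.7263)
H(p) = 0.8467
C = 1 - 0.8467 = 0.1533 bits/use


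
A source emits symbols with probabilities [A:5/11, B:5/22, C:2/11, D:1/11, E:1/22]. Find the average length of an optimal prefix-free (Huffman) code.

Huffman tree construction:
Combine smallest probabilities repeatedly
Resulting codes:
  A: 0 (length 1)
  B: 10 (length 2)
  C: 111 (length 3)
  D: 1101 (length 4)
  E: 1100 (length 4)
Average length = Σ p(s) × length(s) = 2.0000 bits


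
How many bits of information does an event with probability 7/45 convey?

Information content I(x) = -log₂(p(x))
I = -log₂(7/45) = -log₂(0.1556)
I = 2.6845 bits


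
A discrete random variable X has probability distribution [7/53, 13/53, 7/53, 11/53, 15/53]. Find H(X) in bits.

H(X) = -Σ p(x) log₂ p(x)
  -7/53 × log₂(7/53) = 0.3857
  -13/53 × log₂(13/53) = 0.4973
  -7/53 × log₂(7/53) = 0.3857
  -11/53 × log₂(11/53) = 0.4708
  -15/53 × log₂(15/53) = 0.5154
H(X) = 2.2550 bits


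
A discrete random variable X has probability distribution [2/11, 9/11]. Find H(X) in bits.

H(X) = -Σ p(x) log₂ p(x)
  -2/11 × log₂(2/11) = 0.4472
  -9/11 × log₂(9/11) = 0.2369
H(X) = 0.6840 bits


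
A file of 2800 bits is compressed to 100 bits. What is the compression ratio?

Compression ratio = Original / Compressed
= 2800 / 100 = 28.00:1


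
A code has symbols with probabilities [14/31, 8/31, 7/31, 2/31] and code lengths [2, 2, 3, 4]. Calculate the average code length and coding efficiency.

Average length L = Σ p_i × l_i = 2.3548 bits
Entropy H = 1.7621 bits
Efficiency η = H/L × 100% = 74.83%


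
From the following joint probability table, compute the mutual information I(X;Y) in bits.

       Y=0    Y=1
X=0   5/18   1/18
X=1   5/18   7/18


H(X) = 0.9183, H(Y) = 0.9911, H(X,Y) = 1.7882
I(X;Y) = H(X) + H(Y) - H(X,Y) = 0.1212 bits


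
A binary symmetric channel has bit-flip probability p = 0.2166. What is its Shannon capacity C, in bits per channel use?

For BSC with error probability p:
C = 1 - H(p) where H(p) is binary entropy
H(0.2166) = -0.2166 × log₂(0.2166) - 0.7834 × log₂(0.7834)
H(p) = 0.7539
C = 1 - 0.7539 = 0.2461 bits/use


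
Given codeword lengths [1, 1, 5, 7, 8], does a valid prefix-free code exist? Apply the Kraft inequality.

Kraft inequality: Σ 2^(-l_i) ≤ 1 for prefix-free code
Calculating: 2^(-1) + 2^(-1) + 2^(-5) + 2^(-7) + 2^(-8)
= 0.5 + 0.5 + 0.03125 + 0.0078125 + 0.00390625
= 1.0430
Since 1.0430 > 1, prefix-free code does not exist


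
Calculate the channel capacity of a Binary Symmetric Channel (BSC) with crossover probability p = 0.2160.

For BSC with error probability p:
C = 1 - H(p) where H(p) is binary entropy
H(0.2160) = -0.2160 × log₂(0.2160) - 0.7840 × log₂(0.7840)
H(p) = 0.7528
C = 1 - 0.7528 = 0.2472 bits/use


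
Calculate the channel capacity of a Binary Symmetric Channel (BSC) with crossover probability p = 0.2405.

For BSC with error probability p:
C = 1 - H(p) where H(p) is binary entropy
H(0.2405) = -0.2405 × log₂(0.2405) - 0.7595 × log₂(0.7595)
H(p) = 0.7959
C = 1 - 0.7959 = 0.2041 bits/use


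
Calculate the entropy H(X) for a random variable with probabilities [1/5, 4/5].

H(X) = -Σ p(x) log₂ p(x)
  -1/5 × log₂(1/5) = 0.4644
  -4/5 × log₂(4/5) = 0.2575
H(X) = 0.7219 bits


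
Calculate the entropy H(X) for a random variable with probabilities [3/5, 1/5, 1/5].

H(X) = -Σ p(x) log₂ p(x)
  -3/5 × log₂(3/5) = 0.4422
  -1/5 × log₂(1/5) = 0.4644
  -1/5 × log₂(1/5) = 0.4644
H(X) = 1.3710 bits


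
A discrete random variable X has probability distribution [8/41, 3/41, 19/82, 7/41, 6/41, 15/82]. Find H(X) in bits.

H(X) = -Σ p(x) log₂ p(x)
  -8/41 × log₂(8/41) = 0.4600
  -3/41 × log₂(3/41) = 0.2760
  -19/82 × log₂(19/82) = 0.4888
  -7/41 × log₂(7/41) = 0.4354
  -6/41 × log₂(6/41) = 0.4057
  -15/82 × log₂(15/82) = 0.4483
H(X) = 2.5143 bits


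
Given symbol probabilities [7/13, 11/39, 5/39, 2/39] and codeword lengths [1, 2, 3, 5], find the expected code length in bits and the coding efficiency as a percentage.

Average length L = Σ p_i × l_i = 1.7436 bits
Entropy H = 1.5956 bits
Efficiency η = H/L × 100% = 91.51%


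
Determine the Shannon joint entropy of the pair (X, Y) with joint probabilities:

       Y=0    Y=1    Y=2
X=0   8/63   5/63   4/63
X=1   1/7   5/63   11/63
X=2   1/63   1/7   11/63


H(X,Y) = -Σ p(x,y) log₂ p(x,y)
  p(0,0)=8/63: -0.1270 × log₂(0.1270) = 0.3781
  p(0,1)=5/63: -0.0794 × log₂(0.0794) = 0.2901
  p(0,2)=4/63: -0.0635 × log₂(0.0635) = 0.2525
  p(1,0)=1/7: -0.1429 × log₂(0.1429) = 0.4011
  p(1,1)=5/63: -0.0794 × log₂(0.0794) = 0.2901
  p(1,2)=11/63: -0.1746 × log₂(0.1746) = 0.4396
  p(2,0)=1/63: -0.0159 × log₂(0.0159) = 0.0949
  p(2,1)=1/7: -0.1429 × log₂(0.1429) = 0.4011
  p(2,2)=11/63: -0.1746 × log₂(0.1746) = 0.4396
H(X,Y) = 2.9870 bits


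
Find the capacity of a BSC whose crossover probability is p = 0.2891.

For BSC with error probability p:
C = 1 - H(p) where H(p) is binary entropy
H(0.2891) = -0.2891 × log₂(0.2891) - 0.7109 × log₂(0.7109)
H(p) = 0.8676
C = 1 - 0.8676 = 0.1324 bits/use


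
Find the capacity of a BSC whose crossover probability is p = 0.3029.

For BSC with error probability p:
C = 1 - H(p) where H(p) is binary entropy
H(0.3029) = -0.3029 × log₂(0.3029) - 0.6971 × log₂(0.6971)
H(p) = 0.8848
C = 1 - 0.8848 = 0.1152 bits/use


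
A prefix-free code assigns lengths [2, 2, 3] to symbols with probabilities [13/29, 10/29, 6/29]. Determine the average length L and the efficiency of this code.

Average length L = Σ p_i × l_i = 2.2069 bits
Entropy H = 1.5189 bits
Efficiency η = H/L × 100% = 68.82%


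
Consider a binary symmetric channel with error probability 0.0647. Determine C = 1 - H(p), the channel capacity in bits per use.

For BSC with error probability p:
C = 1 - H(p) where H(p) is binary entropy
H(0.0647) = -0.0647 × log₂(0.0647) - 0.9353 × log₂(0.9353)
H(p) = 0.3458
C = 1 - 0.3458 = 0.6542 bits/use


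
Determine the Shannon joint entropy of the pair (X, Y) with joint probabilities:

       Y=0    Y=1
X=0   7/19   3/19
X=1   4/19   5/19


H(X,Y) = -Σ p(x,y) log₂ p(x,y)
  p(0,0)=7/19: -0.3684 × log₂(0.3684) = 0.5307
  p(0,1)=3/19: -0.1579 × log₂(0.1579) = 0.4205
  p(1,0)=4/19: -0.2105 × log₂(0.2105) = 0.4732
  p(1,1)=5/19: -0.2632 × log₂(0.2632) = 0.5068
H(X,Y) = 1.9313 bits


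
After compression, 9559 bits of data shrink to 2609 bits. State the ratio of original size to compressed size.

Compression ratio = Original / Compressed
= 9559 / 2609 = 3.66:1


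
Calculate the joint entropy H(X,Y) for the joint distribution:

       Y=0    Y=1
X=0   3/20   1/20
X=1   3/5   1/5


H(X,Y) = -Σ p(x,y) log₂ p(x,y)
  p(0,0)=3/20: -0.1500 × log₂(0.1500) = 0.4105
  p(0,1)=1/20: -0.0500 × log₂(0.0500) = 0.2161
  p(1,0)=3/5: -0.6000 × log₂(0.6000) = 0.4422
  p(1,1)=1/5: -0.2000 × log₂(0.2000) = 0.4644
H(X,Y) = 1.5332 bits


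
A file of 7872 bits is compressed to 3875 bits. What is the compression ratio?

Compression ratio = Original / Compressed
= 7872 / 3875 = 2.03:1


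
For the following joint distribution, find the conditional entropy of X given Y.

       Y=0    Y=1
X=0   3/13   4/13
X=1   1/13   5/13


H(X|Y) = Σ_y p(y) H(X|Y=y)
  p(Y=0) = 4/13, H(X|Y=0) = 0.8113
  p(Y=1) = 9/13, H(X|Y=1) = 0.9911
H(X|Y) = 0.3077×0.8113 + 0.6923×0.9911 = 0.9358 bits


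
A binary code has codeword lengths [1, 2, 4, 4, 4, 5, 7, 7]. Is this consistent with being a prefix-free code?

Kraft inequality: Σ 2^(-l_i) ≤ 1 for prefix-free code
Calculating: 2^(-1) + 2^(-2) + 2^(-4) + 2^(-4) + 2^(-4) + 2^(-5) + 2^(-7) + 2^(-7)
= 0.5 + 0.25 + 0.0625 + 0.0625 + 0.0625 + 0.03125 + 0.0078125 + 0.0078125
= 0.9844
Since 0.9844 ≤ 1, prefix-free code exists


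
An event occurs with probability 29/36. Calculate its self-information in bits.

Information content I(x) = -log₂(p(x))
I = -log₂(29/36) = -log₂(0.8056)
I = 0.3119 bits


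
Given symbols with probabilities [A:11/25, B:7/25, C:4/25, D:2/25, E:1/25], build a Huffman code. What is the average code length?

Huffman tree construction:
Combine smallest probabilities repeatedly
Resulting codes:
  A: 0 (length 1)
  B: 10 (length 2)
  C: 111 (length 3)
  D: 1101 (length 4)
  E: 1100 (length 4)
Average length = Σ p(s) × length(s) = 1.9600 bits


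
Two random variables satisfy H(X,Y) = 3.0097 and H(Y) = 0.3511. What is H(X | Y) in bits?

Chain rule: H(X,Y) = H(X|Y) + H(Y)
H(X|Y) = H(X,Y) - H(Y) = 3.0097 - 0.3511 = 2.6586 bits


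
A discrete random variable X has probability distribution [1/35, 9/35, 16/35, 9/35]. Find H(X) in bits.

H(X) = -Σ p(x) log₂ p(x)
  -1/35 × log₂(1/35) = 0.1466
  -9/35 × log₂(9/35) = 0.5038
  -16/35 × log₂(16/35) = 0.5162
  -9/35 × log₂(9/35) = 0.5038
H(X) = 1.6705 bits


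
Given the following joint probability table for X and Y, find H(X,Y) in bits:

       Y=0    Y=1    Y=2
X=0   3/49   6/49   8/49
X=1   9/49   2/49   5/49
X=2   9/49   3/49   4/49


H(X,Y) = -Σ p(x,y) log₂ p(x,y)
  p(0,0)=3/49: -0.0612 × log₂(0.0612) = 0.2467
  p(0,1)=6/49: -0.1224 × log₂(0.1224) = 0.3710
  p(0,2)=8/49: -0.1633 × log₂(0.1633) = 0.4269
  p(1,0)=9/49: -0.1837 × log₂(0.1837) = 0.4490
  p(1,1)=2/49: -0.0408 × log₂(0.0408) = 0.1884
  p(1,2)=5/49: -0.1020 × log₂(0.1020) = 0.3360
  p(2,0)=9/49: -0.1837 × log₂(0.1837) = 0.4490
  p(2,1)=3/49: -0.0612 × log₂(0.0612) = 0.2467
  p(2,2)=4/49: -0.0816 × log₂(0.0816) = 0.2951
H(X,Y) = 3.0088 bits


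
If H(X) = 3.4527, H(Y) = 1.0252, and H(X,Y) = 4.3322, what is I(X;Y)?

I(X;Y) = H(X) + H(Y) - H(X,Y)
I(X;Y) = 3.4527 + 1.0252 - 4.3322 = 0.1457 bits


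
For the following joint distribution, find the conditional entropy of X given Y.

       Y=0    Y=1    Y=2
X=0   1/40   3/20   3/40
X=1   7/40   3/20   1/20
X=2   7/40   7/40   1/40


H(X|Y) = Σ_y p(y) H(X|Y=y)
  p(Y=0) = 3/8, H(X|Y=0) = 1.2867
  p(Y=1) = 19/40, H(X|Y=1) = 1.5810
  p(Y=2) = 3/20, H(X|Y=2) = 1.4591
H(X|Y) = 0.3750×1.2867 + 0.4750×1.5810 + 0.1500×1.4591 = 1.4524 bits


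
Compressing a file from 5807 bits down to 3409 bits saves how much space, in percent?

Space savings = (1 - Compressed/Original) × 100%
= (1 - 3409/5807) × 100%
= 41.29%


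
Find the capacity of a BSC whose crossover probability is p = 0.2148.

For BSC with error probability p:
C = 1 - H(p) where H(p) is binary entropy
H(0.2148) = -0.2148 × log₂(0.2148) - 0.7852 × log₂(0.7852)
H(p) = 0.7506
C = 1 - 0.7506 = 0.2494 bits/use


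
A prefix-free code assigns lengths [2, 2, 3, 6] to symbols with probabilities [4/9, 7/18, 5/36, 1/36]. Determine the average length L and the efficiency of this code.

Average length L = Σ p_i × l_i = 2.2500 bits
Entropy H = 1.5890 bits
Efficiency η = H/L × 100% = 70.62%


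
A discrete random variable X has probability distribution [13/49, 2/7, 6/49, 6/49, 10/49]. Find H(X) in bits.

H(X) = -Σ p(x) log₂ p(x)
  -13/49 × log₂(13/49) = 0.5079
  -2/7 × log₂(2/7) = 0.5164
  -6/49 × log₂(6/49) = 0.3710
  -6/49 × log₂(6/49) = 0.3710
  -10/49 × log₂(10/49) = 0.4679
H(X) = 2.2341 bits


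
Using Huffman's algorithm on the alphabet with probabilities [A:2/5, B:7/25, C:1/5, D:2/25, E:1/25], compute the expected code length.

Huffman tree construction:
Combine smallest probabilities repeatedly
Resulting codes:
  A: 0 (length 1)
  B: 10 (length 2)
  C: 111 (length 3)
  D: 1101 (length 4)
  E: 1100 (length 4)
Average length = Σ p(s) × length(s) = 2.0400 bits


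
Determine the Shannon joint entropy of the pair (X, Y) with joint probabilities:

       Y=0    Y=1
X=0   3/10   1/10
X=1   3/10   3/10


H(X,Y) = -Σ p(x,y) log₂ p(x,y)
  p(0,0)=3/10: -0.3000 × log₂(0.3000) = 0.5211
  p(0,1)=1/10: -0.1000 × log₂(0.1000) = 0.3322
  p(1,0)=3/10: -0.3000 × log₂(0.3000) = 0.5211
  p(1,1)=3/10: -0.3000 × log₂(0.3000) = 0.5211
H(X,Y) = 1.8955 bits


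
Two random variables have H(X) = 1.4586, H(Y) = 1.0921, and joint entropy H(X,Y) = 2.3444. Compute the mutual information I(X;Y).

I(X;Y) = H(X) + H(Y) - H(X,Y)
I(X;Y) = 1.4586 + 1.0921 - 2.3444 = 0.2063 bits


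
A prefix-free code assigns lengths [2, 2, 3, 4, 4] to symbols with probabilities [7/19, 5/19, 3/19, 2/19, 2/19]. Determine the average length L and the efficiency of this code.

Average length L = Σ p_i × l_i = 2.5789 bits
Entropy H = 2.1418 bits
Efficiency η = H/L × 100% = 83.05%


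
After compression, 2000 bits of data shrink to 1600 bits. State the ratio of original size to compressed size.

Compression ratio = Original / Compressed
= 2000 / 1600 = 1.25:1


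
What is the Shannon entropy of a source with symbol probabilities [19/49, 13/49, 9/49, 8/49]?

H(X) = -Σ p(x) log₂ p(x)
  -19/49 × log₂(19/49) = 0.5300
  -13/49 × log₂(13/49) = 0.5079
  -9/49 × log₂(9/49) = 0.4490
  -8/49 × log₂(8/49) = 0.4269
H(X) = 1.9138 bits


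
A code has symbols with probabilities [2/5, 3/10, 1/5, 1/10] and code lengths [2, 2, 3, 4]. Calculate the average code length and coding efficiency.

Average length L = Σ p_i × l_i = 2.4000 bits
Entropy H = 1.8464 bits
Efficiency η = H/L × 100% = 76.93%


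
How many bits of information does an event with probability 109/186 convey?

Information content I(x) = -log₂(p(x))
I = -log₂(109/186) = -log₂(0.5860)
I = 0.7710 bits


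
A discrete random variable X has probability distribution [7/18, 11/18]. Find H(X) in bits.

H(X) = -Σ p(x) log₂ p(x)
  -7/18 × log₂(7/18) = 0.5299
  -11/18 × log₂(11/18) = 0.4342
H(X) = 0.9641 bits


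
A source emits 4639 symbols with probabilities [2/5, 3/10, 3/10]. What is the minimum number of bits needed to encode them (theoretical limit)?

Entropy H = 1.5710 bits/symbol
Minimum bits = H × n = 1.5710 × 4639
= 7287.64 bits


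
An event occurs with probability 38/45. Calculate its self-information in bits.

Information content I(x) = -log₂(p(x))
I = -log₂(38/45) = -log₂(0.8444)
I = 0.2439 bits


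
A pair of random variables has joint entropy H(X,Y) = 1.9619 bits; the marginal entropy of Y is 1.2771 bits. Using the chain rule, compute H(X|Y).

Chain rule: H(X,Y) = H(X|Y) + H(Y)
H(X|Y) = H(X,Y) - H(Y) = 1.9619 - 1.2771 = 0.6848 bits


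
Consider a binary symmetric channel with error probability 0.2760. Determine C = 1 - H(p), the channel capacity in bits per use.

For BSC with error probability p:
C = 1 - H(p) where H(p) is binary entropy
H(0.2760) = -0.2760 × log₂(0.2760) - 0.7240 × log₂(0.7240)
H(p) = 0.8499
C = 1 - 0.8499 = 0.1501 bits/use


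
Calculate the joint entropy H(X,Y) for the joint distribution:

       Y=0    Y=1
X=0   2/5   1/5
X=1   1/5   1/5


H(X,Y) = -Σ p(x,y) log₂ p(x,y)
  p(0,0)=2/5: -0.4000 × log₂(0.4000) = 0.5288
  p(0,1)=1/5: -0.2000 × log₂(0.2000) = 0.4644
  p(1,0)=1/5: -0.2000 × log₂(0.2000) = 0.4644
  p(1,1)=1/5: -0.2000 × log₂(0.2000) = 0.4644
H(X,Y) = 1.9219 bits


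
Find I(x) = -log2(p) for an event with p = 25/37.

Information content I(x) = -log₂(p(x))
I = -log₂(25/37) = -log₂(0.6757)
I = 0.5656 bits


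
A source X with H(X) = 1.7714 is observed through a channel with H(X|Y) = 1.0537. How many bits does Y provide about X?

I(X;Y) = H(X) - H(X|Y)
I(X;Y) = 1.7714 - 1.0537 = 0.7177 bits


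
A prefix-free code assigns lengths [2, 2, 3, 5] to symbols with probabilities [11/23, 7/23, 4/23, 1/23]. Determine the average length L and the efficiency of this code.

Average length L = Σ p_i × l_i = 2.3043 bits
Entropy H = 1.6668 bits
Efficiency η = H/L × 100% = 72.33%


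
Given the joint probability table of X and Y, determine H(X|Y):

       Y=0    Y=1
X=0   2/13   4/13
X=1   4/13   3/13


H(X|Y) = Σ_y p(y) H(X|Y=y)
  p(Y=0) = 6/13, H(X|Y=0) = 0.9183
  p(Y=1) = 7/13, H(X|Y=1) = 0.9852
H(X|Y) = 0.4615×0.9183 + 0.5385×0.9852 = 0.9543 bits


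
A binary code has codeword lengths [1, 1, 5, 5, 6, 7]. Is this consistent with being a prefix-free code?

Kraft inequality: Σ 2^(-l_i) ≤ 1 for prefix-free code
Calculating: 2^(-1) + 2^(-1) + 2^(-5) + 2^(-5) + 2^(-6) + 2^(-7)
= 0.5 + 0.5 + 0.03125 + 0.03125 + 0.015625 + 0.0078125
= 1.0859
Since 1.0859 > 1, prefix-free code does not exist


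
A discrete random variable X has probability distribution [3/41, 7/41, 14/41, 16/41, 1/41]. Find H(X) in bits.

H(X) = -Σ p(x) log₂ p(x)
  -3/41 × log₂(3/41) = 0.2760
  -7/41 × log₂(7/41) = 0.4354
  -14/41 × log₂(14/41) = 0.5293
  -16/41 × log₂(16/41) = 0.5298
  -1/41 × log₂(1/41) = 0.1307
H(X) = 1.9012 bits


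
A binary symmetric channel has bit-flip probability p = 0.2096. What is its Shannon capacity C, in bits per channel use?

For BSC with error probability p:
C = 1 - H(p) where H(p) is binary entropy
H(0.2096) = -0.2096 × log₂(0.2096) - 0.7904 × log₂(0.7904)
H(p) = 0.7407
C = 1 - 0.7407 = 0.2593 bits/use


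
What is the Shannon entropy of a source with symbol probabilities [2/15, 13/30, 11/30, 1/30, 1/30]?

H(X) = -Σ p(x) log₂ p(x)
  -2/15 × log₂(2/15) = 0.3876
  -13/30 × log₂(13/30) = 0.5228
  -11/30 × log₂(11/30) = 0.5307
  -1/30 × log₂(1/30) = 0.1636
  -1/30 × log₂(1/30) = 0.1636
H(X) = 1.7682 bits


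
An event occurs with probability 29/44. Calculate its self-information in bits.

Information content I(x) = -log₂(p(x))
I = -log₂(29/44) = -log₂(0.6591)
I = 0.6015 bits


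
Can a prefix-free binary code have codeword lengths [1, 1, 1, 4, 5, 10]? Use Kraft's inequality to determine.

Kraft inequality: Σ 2^(-l_i) ≤ 1 for prefix-free code
Calculating: 2^(-1) + 2^(-1) + 2^(-1) + 2^(-4) + 2^(-5) + 2^(-10)
= 0.5 + 0.5 + 0.5 + 0.0625 + 0.03125 + 0.0009765625
= 1.5947
Since 1.5947 > 1, prefix-free code does not exist
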